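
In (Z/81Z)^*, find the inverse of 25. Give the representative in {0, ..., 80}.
Apply the extended Euclidean algorithm to (81, 25), tracking rows (r, s, t) with s·81 + t·25 = r. Each division r_prev = q·r_cur + r_new produces the new row as (previous row) − q·(current row):
  row A: (81, 1, 0)   [1·81 + 0·25 = 81]
  row B: (25, 0, 1)   [0·81 + 1·25 = 25]
  81 = 3·25 + 6   → row C = row A − 3·row B = (6, 1, −3)   [check: 1·81 − 3·25 = 6]
  25 = 4·6 + 1   → row D = row B − 4·row C = (1, −4, 13)   [check: −4·81 + 13·25 = 1]
  6 = 6·1 + 0   → remainder 0, stop. gcd = 1 (last nonzero row D).
The gcd is 1, so 25 is invertible mod 81. The last nonzero row gives −4·81 + 13·25 = 1, so t = 13. So 25^(−1) ≡ 13 (mod 81). Verify: 25 · 13 = 325 ≡ 1 (mod 81). ✓

Final answer: 25^(−1) ≡ 13 (mod 81)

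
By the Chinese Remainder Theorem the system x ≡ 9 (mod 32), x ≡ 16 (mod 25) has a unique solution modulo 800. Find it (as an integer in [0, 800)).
The moduli 32, 25 are pairwise coprime, so by the CRT there is a unique solution mod 32·25 = 800.
Solve by successive substitution. Start with x ≡ 9 (mod 32).
  Combine with x ≡ 16 (mod 25): write x = 9 + 32·t and require 9 + 32·t ≡ 16 (mod 25), i.e. 32·t ≡ 16 − 9 ≡ 7 (mod 25). Since 32^(−1) ≡ 18 (mod 25) (32 ≡ 7 (mod 25)), t ≡ 18·7 ≡ 1 (mod 25). So x ≡ 9 + 32·1 = 41 (mod 800).
Unique solution in [0, 800): x = 41.

Final answer: x ≡ 41 (mod 800); the representative in [0, 800) is 41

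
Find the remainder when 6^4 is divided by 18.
Use repeated squaring. Binary(4) = 100. Walk through the bits of the exponent 4 left-to-right: at each bit after the leading one, square the running value, then multiply by 6 if the bit is 1 (always reducing mod 18):
  bit 1 = 1 (leading): start with 6.
  bit 2 = 0: square 6^2 = 36 ≡ 0 (mod 18).
  bit 3 = 0: square 0^2 = 0 (mod 18).
Final value: 6^4 ≡ 0 (mod 18).

Final answer: 0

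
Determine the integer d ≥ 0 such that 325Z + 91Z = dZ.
In the PID Z, (a, b) is generated by gcd(a, b). Compute gcd(325, 91) with the extended Euclidean algorithm, tracking rows (r, s, t) with s·325 + t·91 = r:
  row A: (325, 1, 0)   [1·325 + 0·91 = 325]
  row B: (91, 0, 1)   [0·325 + 1·91 = 91]
  325 = 3·91 + 52   → row C = row A − 3·row B = (52, 1, −3)   [check: 1·325 − 3·91 = 52]
  91 = 1·52 + 39   → row D = row B − 1·row C = (39, −1, 4)   [check: −1·325 + 4·91 = 39]
  52 = 1·39 + 13   → row E = row C − 1·row D = (13, 2, −7)   [check: 2·325 − 7·91 = 13]
  39 = 3·13 + 0   → remainder 0, stop. gcd = 13 (last nonzero row E).
So gcd(325, 91) = 13, with Bézout identity 2·325 − 7·91 = 13. Containment (⊇): the Bézout identity exhibits 13 as an element of (325, 91), giving (13) ⊆ (325, 91). Containment (⊆): since 13 | 325 and 13 | 91 (325 = 13·25, 91 = 13·7), every Z-linear combination of 325 and 91 is divisible by 13, so (325, 91) ⊆ (13). Therefore (325, 91) = (13), d = 13.

Final answer: (325, 91) = (13); d = 13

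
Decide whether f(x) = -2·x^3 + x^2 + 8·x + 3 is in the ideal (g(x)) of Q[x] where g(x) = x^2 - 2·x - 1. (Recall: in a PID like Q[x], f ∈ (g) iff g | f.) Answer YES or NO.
YES

In Q[x] the ideal (g) consists of all multiples of g, so f ∈ (g) iff g | f, i.e. iff the remainder of f on division by g is 0. Divide f by g (g is monic, so eliminate the leading term of the running remainder at each step):
  leading term -2·x^3: subtract (-2·x)·g(x) = -2·x^3 + 4·x^2 + 2·x, leaving -3·x^2 + 6·x + 3
  leading term -3·x^2: subtract (-3)·g(x) = -3·x^2 + 6·x + 3, leaving 0
The remainder is 0, so f(x) = g(x) · h(x) with h(x) = -2·x - 3. Hence g | f, i.e. f ∈ (g).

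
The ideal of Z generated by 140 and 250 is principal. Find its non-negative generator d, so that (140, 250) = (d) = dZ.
In the PID Z, (a, b) is generated by gcd(a, b). Compute gcd(250, 140) with the extended Euclidean algorithm, tracking rows (r, s, t) with s·250 + t·140 = r:
  row A: (250, 1, 0)   [1·250 + 0·140 = 250]
  row B: (140, 0, 1)   [0·250 + 1·140 = 140]
  250 = 1·140 + 110   → row C = row A − 1·row B = (110, 1, −1)   [check: 1·250 − 1·140 = 110]
  140 = 1·110 + 30   → row D = row B − 1·row C = (30, −1, 2)   [check: −1·250 + 2·140 = 30]
  110 = 3·30 + 20   → row E = row C − 3·row D = (20, 4, −7)   [check: 4·250 − 7·140 = 20]
  30 = 1·20 + 10   → row F = row D − 1·row E = (10, −5, 9)   [check: −5·250 + 9·140 = 10]
  20 = 2·10 + 0   → remainder 0, stop. gcd = 10 (last nonzero row F).
So gcd(140, 250) = 10, with Bézout identity −5·250 + 9·140 = 10. Containment (⊇): the Bézout identity exhibits 10 as an element of (140, 250), giving (10) ⊆ (140, 250). Containment (⊆): since 10 | 140 and 10 | 250 (140 = 10·14, 250 = 10·25), every Z-linear combination of 140 and 250 is divisible by 10, so (140, 250) ⊆ (10). Therefore (140, 250) = (10), d = 10.

Final answer: (140, 250) = (10); d = 10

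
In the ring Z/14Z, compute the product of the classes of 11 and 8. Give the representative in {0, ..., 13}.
4

Both factors are already reduced mod 14. 11 · 8 = 88. Dividing by 14: 88 = 6·14 + 4. So (11 · 8) mod 14 = 4.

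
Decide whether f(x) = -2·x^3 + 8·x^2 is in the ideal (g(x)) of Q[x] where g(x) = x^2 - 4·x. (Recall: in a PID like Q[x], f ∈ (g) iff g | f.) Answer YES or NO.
YES

In Q[x] the ideal (g) consists of all multiples of g, so f ∈ (g) iff g | f, i.e. iff the remainder of f on division by g is 0. Divide f by g (g is monic, so eliminate the leading term of the running remainder at each step):
  leading term -2·x^3: subtract (-2·x)·g(x) = -2·x^3 + 8·x^2, leaving 0
The remainder is 0, so f(x) = g(x) · h(x) with h(x) = -2·x. Hence g | f, i.e. f ∈ (g).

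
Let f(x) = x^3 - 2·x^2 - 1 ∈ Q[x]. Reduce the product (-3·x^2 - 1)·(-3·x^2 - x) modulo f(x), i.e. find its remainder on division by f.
a · b ≡ 45·x^2 + 10·x + 21 (mod f(x))

First multiply in Q[x] without reducing: a · b = 9·x^4 + 3·x^3 + 3·x^2 + x. Now divide by f(x) = x^3 - 2·x^2 - 1, eliminating the leading term at each step:
  leading term 9·x^4: subtract (9·x)·f(x) = 9·x^4 - 18·x^3 - 9·x, leaving 21·x^3 + 3·x^2 + 10·x
  leading term 21·x^3: subtract (21)·f(x) = 21·x^3 - 42·x^2 - 21, leaving 45·x^2 + 10·x + 21
The degree is now < 3, so this is the remainder. Hence a · b ≡ 45·x^2 + 10·x + 21 in Q[x]/(f).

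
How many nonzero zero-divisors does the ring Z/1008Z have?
In Z/1008Z each nonzero element is either a unit (gcd with 1008 is 1) or a zero-divisor (gcd > 1). The number of units is φ(1008): factorise 1008 = 2^4 · 3^2 · 7, so φ(1008) = (2^4 − 2^3) · (3^2 − 3^1) · (7 − 1) = 8 · 6 · 6 = 288. The nonzero elements number 1008 − 1 = 1007. Hence the nonzero zero-divisors number 1007 − 288 = 719.

Final answer: Z/1008Z has 719 nonzero zero-divisors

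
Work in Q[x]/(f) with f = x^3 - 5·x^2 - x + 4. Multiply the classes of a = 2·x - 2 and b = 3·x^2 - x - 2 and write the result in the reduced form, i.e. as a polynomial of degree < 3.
a · b ≡ 22·x^2 + 4·x - 20 (mod f(x))

First multiply in Q[x] without reducing: a · b = 6·x^3 - 8·x^2 - 2·x + 4. Now divide by f(x) = x^3 - 5·x^2 - x + 4, eliminating the leading term at each step:
  leading term 6·x^3: subtract (6)·f(x) = 6·x^3 - 30·x^2 - 6·x + 24, leaving 22·x^2 + 4·x - 20
The degree is now < 3, so this is the remainder. Hence a · b ≡ 22·x^2 + 4·x - 20 in Q[x]/(f).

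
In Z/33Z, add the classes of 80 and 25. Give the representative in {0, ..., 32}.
6

Reduce the summands first: 80 ≡ 14 (mod 33), so 80 + 25 ≡ 14 + 25 (mod 33). 14 + 25 = 39; 39 = 1·33 + 6, so (80 + 25) mod 33 = 6.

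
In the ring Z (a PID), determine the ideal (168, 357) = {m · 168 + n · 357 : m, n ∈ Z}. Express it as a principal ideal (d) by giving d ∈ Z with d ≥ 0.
In the PID Z, (a, b) is generated by gcd(a, b). Compute gcd(357, 168) with the extended Euclidean algorithm, tracking rows (r, s, t) with s·357 + t·168 = r:
  row A: (357, 1, 0)   [1·357 + 0·168 = 357]
  row B: (168, 0, 1)   [0·357 + 1·168 = 168]
  357 = 2·168 + 21   → row C = row A − 2·row B = (21, 1, −2)   [check: 1·357 − 2·168 = 21]
  168 = 8·21 + 0   → remainder 0, stop. gcd = 21 (last nonzero row C).
So gcd(168, 357) = 21, with Bézout identity 1·357 − 2·168 = 21. Containment (⊇): the Bézout identity exhibits 21 as an element of (168, 357), giving (21) ⊆ (168, 357). Containment (⊆): since 21 | 168 and 21 | 357 (168 = 21·8, 357 = 21·17), every Z-linear combination of 168 and 357 is divisible by 21, so (168, 357) ⊆ (21). Therefore (168, 357) = (21), d = 21.

Final answer: (168, 357) = (21); d = 21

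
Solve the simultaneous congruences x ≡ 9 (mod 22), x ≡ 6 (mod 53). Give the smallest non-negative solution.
The moduli 22, 53 are pairwise coprime, so by the CRT there is a unique solution mod 22·53 = 1166.
Solve by successive substitution. Start with x ≡ 9 (mod 22).
  Combine with x ≡ 6 (mod 53): write x = 9 + 22·t and require 9 + 22·t ≡ 6 (mod 53), i.e. 22·t ≡ 6 − 9 ≡ 50 (mod 53). Since 22^(−1) ≡ 41 (mod 53), t ≡ 41·50 ≡ 36 (mod 53). So x ≡ 9 + 22·36 = 801 (mod 1166).
Unique solution in [0, 1166): x = 801.

Final answer: x ≡ 801 (mod 1166); the representative in [0, 1166) is 801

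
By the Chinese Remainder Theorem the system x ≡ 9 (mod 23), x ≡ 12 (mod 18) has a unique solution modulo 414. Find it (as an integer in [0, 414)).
x ≡ 354 (mod 414); the representative in [0, 414) is 354

The moduli 23, 18 are pairwise coprime, so by the CRT there is a unique solution mod 23·18 = 414.
Solve by successive substitution. Start with x ≡ 9 (mod 23).
  Combine with x ≡ 12 (mod 18): write x = 9 + 23·t and require 9 + 23·t ≡ 12 (mod 18), i.e. 23·t ≡ 12 − 9 ≡ 3 (mod 18). Since 23^(−1) ≡ 11 (mod 18) (23 ≡ 5 (mod 18)), t ≡ 11·3 ≡ 15 (mod 18). So x ≡ 9 + 23·15 = 354 (mod 414).
Unique solution in [0, 414): x = 354.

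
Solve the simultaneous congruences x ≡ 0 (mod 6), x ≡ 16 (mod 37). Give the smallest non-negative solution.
x ≡ 90 (mod 222); the representative in [0, 222) is 90

The moduli 6, 37 are pairwise coprime, so by the CRT there is a unique solution mod 6·37 = 222.
Solve by successive substitution. Start with x ≡ 0 (mod 6).
  Combine with x ≡ 16 (mod 37): write x = 6·t and require 6·t ≡ 16 (mod 37). Since 6^(−1) ≡ 31 (mod 37), t ≡ 31·16 ≡ 15 (mod 37). So x ≡ 6·15 = 90 (mod 222).
Unique solution in [0, 222): x = 90.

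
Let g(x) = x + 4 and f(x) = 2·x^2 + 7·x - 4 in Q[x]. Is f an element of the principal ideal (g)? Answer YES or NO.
YES

In Q[x] the ideal (g) consists of all multiples of g, so f ∈ (g) iff g | f, i.e. iff the remainder of f on division by g is 0. Divide f by g (g is monic, so eliminate the leading term of the running remainder at each step):
  leading term 2·x^2: subtract (2·x)·g(x) = 2·x^2 + 8·x, leaving -x - 4
  leading term -x: subtract (-1)·g(x) = -x - 4, leaving 0
The remainder is 0, so f(x) = g(x) · h(x) with h(x) = 2·x - 1. Hence g | f, i.e. f ∈ (g).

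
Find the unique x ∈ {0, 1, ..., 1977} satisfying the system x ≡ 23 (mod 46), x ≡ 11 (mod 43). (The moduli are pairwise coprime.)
The moduli 46, 43 are pairwise coprime, so by the CRT there is a unique solution mod 46·43 = 1978.
Solve by successive substitution. Start with x ≡ 23 (mod 46).
  Combine with x ≡ 11 (mod 43): write x = 23 + 46·t and require 23 + 46·t ≡ 11 (mod 43), i.e. 46·t ≡ 11 − 23 ≡ 31 (mod 43). Since 46^(−1) ≡ 29 (mod 43) (46 ≡ 3 (mod 43)), t ≡ 29·31 ≡ 39 (mod 43). So x ≡ 23 + 46·39 = 1817 (mod 1978).
Unique solution in [0, 1978): x = 1817.

Final answer: x ≡ 1817 (mod 1978); the representative in [0, 1978) is 1817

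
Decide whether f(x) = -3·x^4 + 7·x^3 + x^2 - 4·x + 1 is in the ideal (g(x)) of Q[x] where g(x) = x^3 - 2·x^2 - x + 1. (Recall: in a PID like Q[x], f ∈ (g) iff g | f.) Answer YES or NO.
YES

In Q[x] the ideal (g) consists of all multiples of g, so f ∈ (g) iff g | f, i.e. iff the remainder of f on division by g is 0. Divide f by g (g is monic, so eliminate the leading term of the running remainder at each step):
  leading term -3·x^4: subtract (-3·x)·g(x) = -3·x^4 + 6·x^3 + 3·x^2 - 3·x, leaving x^3 - 2·x^2 - x + 1
  leading term x^3: subtract (1)·g(x) = x^3 - 2·x^2 - x + 1, leaving 0
The remainder is 0, so f(x) = g(x) · h(x) with h(x) = 1 - 3·x. Hence g | f, i.e. f ∈ (g).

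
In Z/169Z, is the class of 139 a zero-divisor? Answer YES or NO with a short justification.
NO

gcd(139, 169) = 1, so 139 is a unit in Z/169Z (it has a multiplicative inverse). A unit cannot be a zero-divisor: if 139·b ≡ 0 then multiplying both sides by 139^(−1) gives b ≡ 0. So 139 is not a zero-divisor.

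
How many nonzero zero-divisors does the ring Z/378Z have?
In Z/378Z each nonzero element is either a unit (gcd with 378 is 1) or a zero-divisor (gcd > 1). The number of units is φ(378): factorise 378 = 2 · 3^3 · 7, so φ(378) = (2 − 1) · (3^3 − 3^2) · (7 − 1) = 1 · 18 · 6 = 108. The nonzero elements number 378 − 1 = 377. Hence the nonzero zero-divisors number 377 − 108 = 269.

Final answer: Z/378Z has 269 nonzero zero-divisors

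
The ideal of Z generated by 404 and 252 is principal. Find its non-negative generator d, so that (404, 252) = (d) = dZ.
In the PID Z, (a, b) is generated by gcd(a, b). Compute gcd(404, 252) with the extended Euclidean algorithm, tracking rows (r, s, t) with s·404 + t·252 = r:
  row A: (404, 1, 0)   [1·404 + 0·252 = 404]
  row B: (252, 0, 1)   [0·404 + 1·252 = 252]
  404 = 1·252 + 152   → row C = row A − 1·row B = (152, 1, −1)   [check: 1·404 − 1·252 = 152]
  252 = 1·152 + 100   → row D = row B − 1·row C = (100, −1, 2)   [check: −1·404 + 2·252 = 100]
  152 = 1·100 + 52   → row E = row C − 1·row D = (52, 2, −3)   [check: 2·404 − 3·252 = 52]
  100 = 1·52 + 48   → row F = row D − 1·row E = (48, −3, 5)   [check: −3·404 + 5·252 = 48]
  52 = 1·48 + 4   → row G = row E − 1·row F = (4, 5, −8)   [check: 5·404 − 8·252 = 4]
  48 = 12·4 + 0   → remainder 0, stop. gcd = 4 (last nonzero row G).
So gcd(404, 252) = 4, with Bézout identity 5·404 − 8·252 = 4. Containment (⊇): the Bézout identity exhibits 4 as an element of (404, 252), giving (4) ⊆ (404, 252). Containment (⊆): since 4 | 404 and 4 | 252 (404 = 4·101, 252 = 4·63), every Z-linear combination of 404 and 252 is divisible by 4, so (404, 252) ⊆ (4). Therefore (404, 252) = (4), d = 4.

Final answer: (404, 252) = (4); d = 4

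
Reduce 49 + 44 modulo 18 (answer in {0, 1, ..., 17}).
3

Reduce the summands first: 49 ≡ 13, 44 ≡ 8 (mod 18), so 49 + 44 ≡ 13 + 8 (mod 18). 13 + 8 = 21; 21 = 1·18 + 3, so (49 + 44) mod 18 = 3.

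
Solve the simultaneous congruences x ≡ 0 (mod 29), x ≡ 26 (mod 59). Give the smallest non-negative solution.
The moduli 29, 59 are pairwise coprime, so by the CRT there is a unique solution mod 29·59 = 1711.
Solve by successive substitution. Start with x ≡ 0 (mod 29).
  Combine with x ≡ 26 (mod 59): write x = 29·t and require 29·t ≡ 26 (mod 59). Since 29^(−1) ≡ 57 (mod 59), t ≡ 57·26 ≡ 7 (mod 59). So x ≡ 29·7 = 203 (mod 1711).
Unique solution in [0, 1711): x = 203.

Final answer: x ≡ 203 (mod 1711); the representative in [0, 1711) is 203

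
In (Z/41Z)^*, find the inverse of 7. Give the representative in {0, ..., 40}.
7^(−1) ≡ 6 (mod 41)

Apply the extended Euclidean algorithm to (41, 7), tracking rows (r, s, t) with s·41 + t·7 = r. Each division r_prev = q·r_cur + r_new produces the new row as (previous row) − q·(current row):
  row A: (41, 1, 0)   [1·41 + 0·7 = 41]
  row B: (7, 0, 1)   [0·41 + 1·7 = 7]
  41 = 5·7 + 6   → row C = row A − 5·row B = (6, 1, −5)   [check: 1·41 − 5·7 = 6]
  7 = 1·6 + 1   → row D = row B − 1·row C = (1, −1, 6)   [check: −1·41 + 6·7 = 1]
  6 = 6·1 + 0   → remainder 0, stop. gcd = 1 (last nonzero row D).
The gcd is 1, so 7 is invertible mod 41. The last nonzero row gives −1·41 + 6·7 = 1, so t = 6. So 7^(−1) ≡ 6 (mod 41). Verify: 7 · 6 = 42 ≡ 1 (mod 41). ✓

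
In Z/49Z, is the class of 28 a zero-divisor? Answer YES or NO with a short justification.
YES

gcd(28, 49) = 7 > 1, so 28 is not a unit in Z/49Z. In Z/nZ every nonzero non-unit is a zero-divisor: explicitly, take b = 49/gcd = 7 ≠ 0 (mod 49); then 28·7 = 196 = 4·49, i.e. 28·7 ≡ 0 (mod 49). So 28 is a zero-divisor.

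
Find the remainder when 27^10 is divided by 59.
Use repeated squaring. Binary(10) = 1010. Walk through the bits of the exponent 10 left-to-right: at each bit after the leading one, square the running value, then multiply by 27 if the bit is 1 (always reducing mod 59):
  bit 1 = 1 (leading): start with 27.
  bit 2 = 0: square 27^2 = 729 ≡ 21 (mod 59).
  bit 3 = 1: square 21^2 = 441 ≡ 28; bit is 1, so multiply 28·27 = 756 ≡ 48 (mod 59).
  bit 4 = 0: square 48^2 = 2304 ≡ 3 (mod 59).
Final value: 27^10 ≡ 3 (mod 59).

Final answer: 3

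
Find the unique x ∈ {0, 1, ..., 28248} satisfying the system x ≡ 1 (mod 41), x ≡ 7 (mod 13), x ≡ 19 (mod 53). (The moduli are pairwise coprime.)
x ≡ 9718 (mod 28249); the representative in [0, 28249) is 9718

The moduli 41, 13, 53 are pairwise coprime, so by the CRT there is a unique solution mod 41·13·53 = 28249.
Solve by successive substitution. Start with x ≡ 1 (mod 41).
  Combine with x ≡ 7 (mod 13): write x = 1 + 41·t and require 1 + 41·t ≡ 7 (mod 13), i.e. 41·t ≡ 7 − 1 ≡ 6 (mod 13). Since 41^(−1) ≡ 7 (mod 13) (41 ≡ 2 (mod 13)), t ≡ 7·6 ≡ 3 (mod 13). So x ≡ 1 + 41·3 = 124 (mod 533).
  Combine with x ≡ 19 (mod 53): write x = 124 + 533·t and require 124 + 533·t ≡ 19 (mod 53), i.e. 533·t ≡ 19 − 124 ≡ 1 (mod 53). Since 533^(−1) ≡ 18 (mod 53) (533 ≡ 3 (mod 53)), t ≡ 18·1 ≡ 18 (mod 53). So x ≡ 124 + 533·18 = 9718 (mod 28249).
Unique solution in [0, 28249): x = 9718.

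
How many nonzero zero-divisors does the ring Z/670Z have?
Z/670Z has 405 nonzero zero-divisors

In Z/670Z each nonzero element is either a unit (gcd with 670 is 1) or a zero-divisor (gcd > 1). The number of units is φ(670): factorise 670 = 2 · 5 · 67, so φ(670) = (2 − 1) · (5 − 1) · (67 − 1) = 1 · 4 · 66 = 264. The nonzero elements number 670 − 1 = 669. Hence the nonzero zero-divisors number 669 − 264 = 405.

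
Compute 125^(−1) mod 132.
Apply the extended Euclidean algorithm to (132, 125), tracking rows (r, s, t) with s·132 + t·125 = r. Each division r_prev = q·r_cur + r_new produces the new row as (previous row) − q·(current row):
  row A: (132, 1, 0)   [1·132 + 0·125 = 132]
  row B: (125, 0, 1)   [0·132 + 1·125 = 125]
  132 = 1·125 + 7   → row C = row A − 1·row B = (7, 1, −1)   [check: 1·132 − 1·125 = 7]
  125 = 17·7 + 6   → row D = row B − 17·row C = (6, −17, 18)   [check: −17·132 + 18·125 = 6]
  7 = 1·6 + 1   → row E = row C − 1·row D = (1, 18, −19)   [check: 18·132 − 19·125 = 1]
  6 = 6·1 + 0   → remainder 0, stop. gcd = 1 (last nonzero row E).
The gcd is 1, so 125 is invertible mod 132. The last nonzero row gives 18·132 − 19·125 = 1, so t = −19. So 125^(−1) ≡ −19 ≡ 113 (mod 132). Verify: 125 · 113 = 14125 ≡ 1 (mod 132). ✓

Final answer: 125^(−1) ≡ 113 (mod 132)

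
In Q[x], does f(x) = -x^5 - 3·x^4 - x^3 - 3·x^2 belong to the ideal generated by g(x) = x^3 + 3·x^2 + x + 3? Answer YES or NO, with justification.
In Q[x] the ideal (g) consists of all multiples of g, so f ∈ (g) iff g | f, i.e. iff the remainder of f on division by g is 0. Divide f by g (g is monic, so eliminate the leading term of the running remainder at each step):
  leading term -x^5: subtract (-x^2)·g(x) = -x^5 - 3·x^4 - x^3 - 3·x^2, leaving 0
The remainder is 0, so f(x) = g(x) · h(x) with h(x) = -x^2. Hence g | f, i.e. f ∈ (g).

Final answer: YES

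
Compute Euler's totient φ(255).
φ(255) = 128

φ is multiplicative, with φ(p^e) = p^e − p^(e−1). Factorise 255 = 3 · 5 · 17. Then
  φ(255) = (3 − 1) · (5 − 1) · (17 − 1) = 2 · 4 · 16 = 128.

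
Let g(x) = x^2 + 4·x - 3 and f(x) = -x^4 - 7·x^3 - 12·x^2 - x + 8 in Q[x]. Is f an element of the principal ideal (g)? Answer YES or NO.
In Q[x] the ideal (g) consists of all multiples of g, so f ∈ (g) iff g | f, i.e. iff the remainder of f on division by g is 0. Divide f by g (g is monic, so eliminate the leading term of the running remainder at each step):
  leading term -x^4: subtract (-x^2)·g(x) = -x^4 - 4·x^3 + 3·x^2, leaving -3·x^3 - 15·x^2 - x + 8
  leading term -3·x^3: subtract (-3·x)·g(x) = -3·x^3 - 12·x^2 + 9·x, leaving -3·x^2 - 10·x + 8
  leading term -3·x^2: subtract (-3)·g(x) = -3·x^2 - 12·x + 9, leaving 2·x - 1
The remainder r(x) = 2·x - 1 ≠ 0 (and deg r < deg g), so g ∤ f, i.e. f ∉ (g).

Final answer: NO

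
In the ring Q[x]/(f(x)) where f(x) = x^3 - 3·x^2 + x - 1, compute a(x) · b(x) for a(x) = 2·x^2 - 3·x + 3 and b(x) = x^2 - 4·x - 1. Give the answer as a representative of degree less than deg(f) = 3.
First multiply in Q[x] without reducing: a · b = 2·x^4 - 11·x^3 + 13·x^2 - 9·x - 3. Now divide by f(x) = x^3 - 3·x^2 + x - 1, eliminating the leading term at each step:
  leading term 2·x^4: subtract (2·x)·f(x) = 2·x^4 - 6·x^3 + 2·x^2 - 2·x, leaving -5·x^3 + 11·x^2 - 7·x - 3
  leading term -5·x^3: subtract (-5)·f(x) = -5·x^3 + 15·x^2 - 5·x + 5, leaving -4·x^2 - 2·x - 8
The degree is now < 3, so this is the remainder. Hence a · b ≡ -4·x^2 - 2·x - 8 in Q[x]/(f).

Final answer: a · b ≡ -4·x^2 - 2·x - 8 (mod f(x))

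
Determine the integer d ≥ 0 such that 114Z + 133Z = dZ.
In the PID Z, (a, b) is generated by gcd(a, b). Compute gcd(133, 114) with the extended Euclidean algorithm, tracking rows (r, s, t) with s·133 + t·114 = r:
  row A: (133, 1, 0)   [1·133 + 0·114 = 133]
  row B: (114, 0, 1)   [0·133 + 1·114 = 114]
  133 = 1·114 + 19   → row C = row A − 1·row B = (19, 1, −1)   [check: 1·133 − 1·114 = 19]
  114 = 6·19 + 0   → remainder 0, stop. gcd = 19 (last nonzero row C).
So gcd(114, 133) = 19, with Bézout identity 1·133 − 1·114 = 19. Containment (⊇): the Bézout identity exhibits 19 as an element of (114, 133), giving (19) ⊆ (114, 133). Containment (⊆): since 19 | 114 and 19 | 133 (114 = 19·6, 133 = 19·7), every Z-linear combination of 114 and 133 is divisible by 19, so (114, 133) ⊆ (19). Therefore (114, 133) = (19), d = 19.

Final answer: (114, 133) = (19); d = 19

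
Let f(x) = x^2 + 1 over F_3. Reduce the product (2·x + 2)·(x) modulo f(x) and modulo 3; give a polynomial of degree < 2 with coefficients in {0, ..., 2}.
a · b ≡ 2·x + 1 (mod f(x))

Multiply as integer polynomials: a · b = 2·x^2 + 2·x. Reducing coefficients mod 3: a · b ≡ 2·x^2 + 2·x. Now divide by f(x) = x^2 + 1 in F_3[x], eliminating the leading term at each step:
  leading term 2·x^2: subtract (2)·f(x) = 2·x^2 + 2, leaving 2·x + 1 (coefficients mod 3)
The degree is now < 2, so this is the remainder. Hence a · b ≡ 2·x + 1 in F_3[x]/(f).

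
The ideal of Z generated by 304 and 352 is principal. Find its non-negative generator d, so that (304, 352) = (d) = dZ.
In the PID Z, (a, b) is generated by gcd(a, b). Compute gcd(352, 304) with the extended Euclidean algorithm, tracking rows (r, s, t) with s·352 + t·304 = r:
  row A: (352, 1, 0)   [1·352 + 0·304 = 352]
  row B: (304, 0, 1)   [0·352 + 1·304 = 304]
  352 = 1·304 + 48   → row C = row A − 1·row B = (48, 1, −1)   [check: 1·352 − 1·304 = 48]
  304 = 6·48 + 16   → row D = row B − 6·row C = (16, −6, 7)   [check: −6·352 + 7·304 = 16]
  48 = 3·16 + 0   → remainder 0, stop. gcd = 16 (last nonzero row D).
So gcd(304, 352) = 16, with Bézout identity −6·352 + 7·304 = 16. Containment (⊇): the Bézout identity exhibits 16 as an element of (304, 352), giving (16) ⊆ (304, 352). Containment (⊆): since 16 | 304 and 16 | 352 (304 = 16·19, 352 = 16·22), every Z-linear combination of 304 and 352 is divisible by 16, so (304, 352) ⊆ (16). Therefore (304, 352) = (16), d = 16.

Final answer: (304, 352) = (16); d = 16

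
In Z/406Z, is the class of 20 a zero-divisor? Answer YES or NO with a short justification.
YES

gcd(20, 406) = 2 > 1, so 20 is not a unit in Z/406Z. In Z/nZ every nonzero non-unit is a zero-divisor: explicitly, take b = 406/gcd = 203 ≠ 0 (mod 406); then 20·203 = 4060 = 10·406, i.e. 20·203 ≡ 0 (mod 406). So 20 is a zero-divisor.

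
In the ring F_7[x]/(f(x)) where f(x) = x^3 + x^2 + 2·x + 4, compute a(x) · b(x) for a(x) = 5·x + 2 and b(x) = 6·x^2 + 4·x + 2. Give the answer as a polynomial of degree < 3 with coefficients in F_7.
Multiply as integer polynomials: a · b = 30·x^3 + 32·x^2 + 18·x + 4. Reducing coefficients mod 7: a · b ≡ 2·x^3 + 4·x^2 + 4·x + 4. Now divide by f(x) = x^3 + x^2 + 2·x + 4 in F_7[x], eliminating the leading term at each step:
  leading term 2·x^3: subtract (2)·f(x) = 2·x^3 + 2·x^2 + 4·x + 1, leaving 2·x^2 + 3 (coefficients mod 7)
The degree is now < 3, so this is the remainder. Hence a · b ≡ 2·x^2 + 3 in F_7[x]/(f).

Final answer: a · b ≡ 2·x^2 + 3 (mod f(x))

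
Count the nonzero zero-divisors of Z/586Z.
In Z/586Z each nonzero element is either a unit (gcd with 586 is 1) or a zero-divisor (gcd > 1). The number of units is φ(586): factorise 586 = 2 · 293, so φ(586) = (2 − 1) · (293 − 1) = 1 · 292 = 292. The nonzero elements number 586 − 1 = 585. Hence the nonzero zero-divisors number 585 − 292 = 293.

Final answer: Z/586Z has 293 nonzero zero-divisors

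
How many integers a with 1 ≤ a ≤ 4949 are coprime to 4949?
4200

The number of a ∈ {1, ..., 4949} with gcd(a, 4949) = 1 is by definition Euler's totient φ(4949). φ is multiplicative, with φ(p^e) = p^e − p^(e−1). Factorise 4949 = 7^2 · 101. Then
  φ(4949) = (7^2 − 7^1) · (101 − 1) = 42 · 100 = 4200.
So there are 4200 such integers.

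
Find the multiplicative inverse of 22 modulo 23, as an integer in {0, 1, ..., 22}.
22^(−1) ≡ 22 (mod 23)

Apply the extended Euclidean algorithm to (23, 22), tracking rows (r, s, t) with s·23 + t·22 = r. Each division r_prev = q·r_cur + r_new produces the new row as (previous row) − q·(current row):
  row A: (23, 1, 0)   [1·23 + 0·22 = 23]
  row B: (22, 0, 1)   [0·23 + 1·22 = 22]
  23 = 1·22 + 1   → row C = row A − 1·row B = (1, 1, −1)   [check: 1·23 − 1·22 = 1]
  22 = 22·1 + 0   → remainder 0, stop. gcd = 1 (last nonzero row C).
The gcd is 1, so 22 is invertible mod 23. The last nonzero row gives 1·23 − 1·22 = 1, so t = −1. So 22^(−1) ≡ −1 ≡ 22 (mod 23). Verify: 22 · 22 = 484 ≡ 1 (mod 23). ✓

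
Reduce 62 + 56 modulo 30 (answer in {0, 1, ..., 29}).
Reduce the summands first: 62 ≡ 2, 56 ≡ 26 (mod 30), so 62 + 56 ≡ 2 + 26 (mod 30). 2 + 26 = 28; 28 = 0·30 + 28, so (62 + 56) mod 30 = 28.

Final answer: 28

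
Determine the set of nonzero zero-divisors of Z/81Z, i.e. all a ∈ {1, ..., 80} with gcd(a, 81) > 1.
nonzero zero-divisors of Z/81Z = {3, 6, 9, 12, 15, 18, 21, 24, 27, 30, 33, 36, 39, 42, 45, 48, 51, 54, 57, 60, 63, 66, 69, 72, 75, 78}

An element a ∈ Z/81Z (with a ≠ 0) is a zero-divisor iff gcd(a, 81) > 1 (because a is a unit precisely when gcd(a, n) = 1, and in Z/nZ every nonzero, non-unit element is a zero-divisor). Scan a = 1, ..., 80 and keep those with gcd(a, 81) > 1:
  gcd(3, 81) = 3, gcd(6, 81) = 3, gcd(9, 81) = 9, gcd(12, 81) = 3, gcd(15, 81) = 3, gcd(18, 81) = 9, gcd(21, 81) = 3, gcd(24, 81) = 3, gcd(27, 81) = 27, gcd(30, 81) = 3, gcd(33, 81) = 3, gcd(36, 81) = 9, gcd(39, 81) = 3, gcd(42, 81) = 3, gcd(45, 81) = 9, gcd(48, 81) = 3, gcd(51, 81) = 3, gcd(54, 81) = 27, gcd(57, 81) = 3, gcd(60, 81) = 3, gcd(63, 81) = 9, gcd(66, 81) = 3, gcd(69, 81) = 3, gcd(72, 81) = 9, gcd(75, 81) = 3, gcd(78, 81) = 3.
All other a ∈ {1, ..., 80} have gcd(a, 81) = 1 and are units. So the nonzero zero-divisors are exactly the 26 values of a appearing in this scan.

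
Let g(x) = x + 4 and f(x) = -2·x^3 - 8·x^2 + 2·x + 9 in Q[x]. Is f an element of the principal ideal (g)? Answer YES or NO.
In Q[x] the ideal (g) consists of all multiples of g, so f ∈ (g) iff g | f, i.e. iff the remainder of f on division by g is 0. Divide f by g (g is monic, so eliminate the leading term of the running remainder at each step):
  leading term -2·x^3: subtract (-2·x^2)·g(x) = -2·x^3 - 8·x^2, leaving 2·x + 9
  leading term 2·x: subtract (2)·g(x) = 2·x + 8, leaving 1
The remainder r(x) = 1 ≠ 0 (and deg r < deg g), so g ∤ f, i.e. f ∉ (g).

Final answer: NO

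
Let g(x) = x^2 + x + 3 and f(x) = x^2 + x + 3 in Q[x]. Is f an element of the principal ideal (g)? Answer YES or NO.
YES

In Q[x] the ideal (g) consists of all multiples of g, so f ∈ (g) iff g | f, i.e. iff the remainder of f on division by g is 0. Divide f by g (g is monic, so eliminate the leading term of the running remainder at each step):
  leading term x^2: subtract (1)·g(x) = x^2 + x + 3, leaving 0
The remainder is 0, so f(x) = g(x) · h(x) with h(x) = 1. Hence g | f, i.e. f ∈ (g).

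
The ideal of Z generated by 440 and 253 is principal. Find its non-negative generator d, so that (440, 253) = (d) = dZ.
(440, 253) = (11); d = 11

In the PID Z, (a, b) is generated by gcd(a, b). Compute gcd(440, 253) with the extended Euclidean algorithm, tracking rows (r, s, t) with s·440 + t·253 = r:
  row A: (440, 1, 0)   [1·440 + 0·253 = 440]
  row B: (253, 0, 1)   [0·440 + 1·253 = 253]
  440 = 1·253 + 187   → row C = row A − 1·row B = (187, 1, −1)   [check: 1·440 − 1·253 = 187]
  253 = 1·187 + 66   → row D = row B − 1·row C = (66, −1, 2)   [check: −1·440 + 2·253 = 66]
  187 = 2·66 + 55   → row E = row C − 2·row D = (55, 3, −5)   [check: 3·440 − 5·253 = 55]
  66 = 1·55 + 11   → row F = row D − 1·row E = (11, −4, 7)   [check: −4·440 + 7·253 = 11]
  55 = 5·11 + 0   → remainder 0, stop. gcd = 11 (last nonzero row F).
So gcd(440, 253) = 11, with Bézout identity −4·440 + 7·253 = 11. Containment (⊇): the Bézout identity exhibits 11 as an element of (440, 253), giving (11) ⊆ (440, 253). Containment (⊆): since 11 | 440 and 11 | 253 (440 = 11·40, 253 = 11·23), every Z-linear combination of 440 and 253 is divisible by 11, so (440, 253) ⊆ (11). Therefore (440, 253) = (11), d = 11.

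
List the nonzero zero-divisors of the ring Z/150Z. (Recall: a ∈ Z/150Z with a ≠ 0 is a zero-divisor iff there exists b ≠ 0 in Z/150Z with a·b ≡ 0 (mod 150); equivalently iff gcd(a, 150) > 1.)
nonzero zero-divisors of Z/150Z = {2, 3, 4, 5, 6, 8, 9, 10, 12, 14, 15, 16, 18, 20, 21, 22, 24, 25, 26, 27, 28, 30, 32, 33, 34, 35, 36, 38, 39, 40, 42, 44, 45, 46, 48, 50, 51, 52, 54, 55, 56, 57, 58, 60, 62, 63, 64, 65, 66, 68, 69, 70, 72, 74, 75, 76, 78, 80, 81, 82, 84, 85, 86, 87, 88, 90, 92, 93, 94, 95, 96, 98, 99, 100, 102, 104, 105, 106, 108, 110, 111, 112, 114, 115, 116, 117, 118, 120, 122, 123, 124, 125, 126, 128, 129, 130, 132, 134, 135, 136, 138, 140, 141, 142, 144, 145, 146, 147, 148}

An element a ∈ Z/150Z (with a ≠ 0) is a zero-divisor iff gcd(a, 150) > 1 (because a is a unit precisely when gcd(a, n) = 1, and in Z/nZ every nonzero, non-unit element is a zero-divisor). Scan a = 1, ..., 149 and keep those with gcd(a, 150) > 1:
  gcd(2, 150) = 2, gcd(3, 150) = 3, gcd(4, 150) = 2, gcd(5, 150) = 5, gcd(6, 150) = 6, gcd(8, 150) = 2, gcd(9, 150) = 3, gcd(10, 150) = 10, gcd(12, 150) = 6, gcd(14, 150) = 2, gcd(15, 150) = 15, gcd(16, 150) = 2, gcd(18, 150) = 6, gcd(20, 150) = 10, gcd(21, 150) = 3, gcd(22, 150) = 2, gcd(24, 150) = 6, gcd(25, 150) = 25, gcd(26, 150) = 2, gcd(27, 150) = 3, gcd(28, 150) = 2, gcd(30, 150) = 30, gcd(32, 150) = 2, gcd(33, 150) = 3, gcd(34, 150) = 2, gcd(35, 150) = 5, gcd(36, 150) = 6, gcd(38, 150) = 2, gcd(39, 150) = 3, gcd(40, 150) = 10, gcd(42, 150) = 6, gcd(44, 150) = 2, gcd(45, 150) = 15, gcd(46, 150) = 2, gcd(48, 150) = 6, gcd(50, 150) = 50, gcd(51, 150) = 3, gcd(52, 150) = 2, gcd(54, 150) = 6, gcd(55, 150) = 5, gcd(56, 150) = 2, gcd(57, 150) = 3, gcd(58, 150) = 2, gcd(60, 150) = 30, gcd(62, 150) = 2, gcd(63, 150) = 3, gcd(64, 150) = 2, gcd(65, 150) = 5, gcd(66, 150) = 6, gcd(68, 150) = 2, gcd(69, 150) = 3, gcd(70, 150) = 10, gcd(72, 150) = 6, gcd(74, 150) = 2, gcd(75, 150) = 75, gcd(76, 150) = 2, gcd(78, 150) = 6, gcd(80, 150) = 10, gcd(81, 150) = 3, gcd(82, 150) = 2, gcd(84, 150) = 6, gcd(85, 150) = 5, gcd(86, 150) = 2, gcd(87, 150) = 3, gcd(88, 150) = 2, gcd(90, 150) = 30, gcd(92, 150) = 2, gcd(93, 150) = 3, gcd(94, 150) = 2, gcd(95, 150) = 5, gcd(96, 150) = 6, gcd(98, 150) = 2, gcd(99, 150) = 3, gcd(100, 150) = 50, gcd(102, 150) = 6, gcd(104, 150) = 2, gcd(105, 150) = 15, gcd(106, 150) = 2, gcd(108, 150) = 6, gcd(110, 150) = 10, gcd(111, 150) = 3, gcd(112, 150) = 2, gcd(114, 150) = 6, gcd(115, 150) = 5, gcd(116, 150) = 2, gcd(117, 150) = 3, gcd(118, 150) = 2, gcd(120, 150) = 30, gcd(122, 150) = 2, gcd(123, 150) = 3, gcd(124, 150) = 2, gcd(125, 150) = 25, gcd(126, 150) = 6, gcd(128, 150) = 2, gcd(129, 150) = 3, gcd(130, 150) = 10, gcd(132, 150) = 6, gcd(134, 150) = 2, gcd(135, 150) = 15, gcd(136, 150) = 2, gcd(138, 150) = 6, gcd(140, 150) = 10, gcd(141, 150) = 3, gcd(142, 150) = 2, gcd(144, 150) = 6, gcd(145, 150) = 5, gcd(146, 150) = 2, gcd(147, 150) = 3, gcd(148, 150) = 2.
All other a ∈ {1, ..., 149} have gcd(a, 150) = 1 and are units. So the nonzero zero-divisors are exactly the 109 values of a appearing in this scan.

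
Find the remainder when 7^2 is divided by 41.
8

Use repeated squaring. Binary(2) = 10. Walk through the bits of the exponent 2 left-to-right: at each bit after the leading one, square the running value, then multiply by 7 if the bit is 1 (always reducing mod 41):
  bit 1 = 1 (leading): start with 7.
  bit 2 = 0: square 7^2 = 49 ≡ 8 (mod 41).
Final value: 7^2 ≡ 8 (mod 41).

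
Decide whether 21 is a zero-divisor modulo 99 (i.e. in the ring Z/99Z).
gcd(21, 99) = 3 > 1, so 21 is not a unit in Z/99Z. In Z/nZ every nonzero non-unit is a zero-divisor: explicitly, take b = 99/gcd = 33 ≠ 0 (mod 99); then 21·33 = 693 = 7·99, i.e. 21·33 ≡ 0 (mod 99). So 21 is a zero-divisor.

Final answer: YES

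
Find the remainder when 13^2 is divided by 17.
16

Use repeated squaring. Binary(2) = 10. Walk through the bits of the exponent 2 left-to-right: at each bit after the leading one, square the running value, then multiply by 13 if the bit is 1 (always reducing mod 17):
  bit 1 = 1 (leading): start with 13.
  bit 2 = 0: square 13^2 = 169 ≡ 16 (mod 17).
Final value: 13^2 ≡ 16 (mod 17).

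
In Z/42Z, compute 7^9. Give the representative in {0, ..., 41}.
7

Use repeated squaring. Binary(9) = 1001. Walk through the bits of the exponent 9 left-to-right: at each bit after the leading one, square the running value, then multiply by 7 if the bit is 1 (always reducing mod 42):
  bit 1 = 1 (leading): start with 7.
  bit 2 = 0: square 7^2 = 49 ≡ 7 (mod 42).
  bit 3 = 0: square 7^2 = 49 ≡ 7 (mod 42).
  bit 4 = 1: square 7^2 = 49 ≡ 7; bit is 1, so multiply 7·7 = 49 ≡ 7 (mod 42).
Final value: 7^9 ≡ 7 (mod 42).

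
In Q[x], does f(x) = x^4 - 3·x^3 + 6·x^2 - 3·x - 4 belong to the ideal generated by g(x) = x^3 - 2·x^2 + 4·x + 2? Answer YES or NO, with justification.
In Q[x] the ideal (g) consists of all multiples of g, so f ∈ (g) iff g | f, i.e. iff the remainder of f on division by g is 0. Divide f by g (g is monic, so eliminate the leading term of the running remainder at each step):
  leading term x^4: subtract (x)·g(x) = x^4 - 2·x^3 + 4·x^2 + 2·x, leaving -x^3 + 2·x^2 - 5·x - 4
  leading term -x^3: subtract (-1)·g(x) = -x^3 + 2·x^2 - 4·x - 2, leaving -x - 2
The remainder r(x) = -x - 2 ≠ 0 (and deg r < deg g), so g ∤ f, i.e. f ∉ (g).

Final answer: NO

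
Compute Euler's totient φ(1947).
φ(1947) = 1160

φ is multiplicative, with φ(p^e) = p^e − p^(e−1). Factorise 1947 = 3 · 11 · 59. Then
  φ(1947) = (3 − 1) · (11 − 1) · (59 − 1) = 2 · 10 · 58 = 1160.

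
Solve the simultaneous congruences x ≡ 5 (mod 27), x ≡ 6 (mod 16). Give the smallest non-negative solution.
The moduli 27, 16 are pairwise coprime, so by the CRT there is a unique solution mod 27·16 = 432.
Solve by successive substitution. Start with x ≡ 5 (mod 27).
  Combine with x ≡ 6 (mod 16): write x = 5 + 27·t and require 5 + 27·t ≡ 6 (mod 16), i.e. 27·t ≡ 6 − 5 ≡ 1 (mod 16). Since 27^(−1) ≡ 3 (mod 16) (27 ≡ 11 (mod 16)), t ≡ 3·1 ≡ 3 (mod 16). So x ≡ 5 + 27·3 = 86 (mod 432).
Unique solution in [0, 432): x = 86.

Final answer: x ≡ 86 (mod 432); the representative in [0, 432) is 86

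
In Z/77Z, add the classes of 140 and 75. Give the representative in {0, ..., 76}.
61

Reduce the summands first: 140 ≡ 63 (mod 77), so 140 + 75 ≡ 63 + 75 (mod 77). 63 + 75 = 138; 138 = 1·77 + 61, so (140 + 75) mod 77 = 61.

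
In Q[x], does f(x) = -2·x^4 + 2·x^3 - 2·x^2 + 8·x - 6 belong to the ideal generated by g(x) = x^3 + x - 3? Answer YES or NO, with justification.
YES

In Q[x] the ideal (g) consists of all multiples of g, so f ∈ (g) iff g | f, i.e. iff the remainder of f on division by g is 0. Divide f by g (g is monic, so eliminate the leading term of the running remainder at each step):
  leading term -2·x^4: subtract (-2·x)·g(x) = -2·x^4 - 2·x^2 + 6·x, leaving 2·x^3 + 2·x - 6
  leading term 2·x^3: subtract (2)·g(x) = 2·x^3 + 2·x - 6, leaving 0
The remainder is 0, so f(x) = g(x) · h(x) with h(x) = 2 - 2·x. Hence g | f, i.e. f ∈ (g).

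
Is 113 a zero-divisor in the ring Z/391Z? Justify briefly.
gcd(113, 391) = 1, so 113 is a unit in Z/391Z (it has a multiplicative inverse). A unit cannot be a zero-divisor: if 113·b ≡ 0 then multiplying both sides by 113^(−1) gives b ≡ 0. So 113 is not a zero-divisor.

Final answer: NO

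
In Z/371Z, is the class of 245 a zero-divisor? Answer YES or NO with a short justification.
gcd(245, 371) = 7 > 1, so 245 is not a unit in Z/371Z. In Z/nZ every nonzero non-unit is a zero-divisor: explicitly, take b = 371/gcd = 53 ≠ 0 (mod 371); then 245·53 = 12985 = 35·371, i.e. 245·53 ≡ 0 (mod 371). So 245 is a zero-divisor.

Final answer: YES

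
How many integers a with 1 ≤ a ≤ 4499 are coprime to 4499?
4080

The number of a ∈ {1, ..., 4499} with gcd(a, 4499) = 1 is by definition Euler's totient φ(4499). φ is multiplicative, with φ(p^e) = p^e − p^(e−1). Factorise 4499 = 11 · 409. Then
  φ(4499) = (11 − 1) · (409 − 1) = 10 · 408 = 4080.
So there are 4080 such integers.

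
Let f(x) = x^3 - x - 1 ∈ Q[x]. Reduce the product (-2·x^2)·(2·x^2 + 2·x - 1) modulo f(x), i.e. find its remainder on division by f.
a · b ≡ -2·x^2 - 8·x - 4 (mod f(x))

First multiply in Q[x] without reducing: a · b = -4·x^4 - 4·x^3 + 2·x^2. Now divide by f(x) = x^3 - x - 1, eliminating the leading term at each step:
  leading term -4·x^4: subtract (-4·x)·f(x) = -4·x^4 + 4·x^2 + 4·x, leaving -4·x^3 - 2·x^2 - 4·x
  leading term -4·x^3: subtract (-4)·f(x) = -4·x^3 + 4·x + 4, leaving -2·x^2 - 8·x - 4
The degree is now < 3, so this is the remainder. Hence a · b ≡ -2·x^2 - 8·x - 4 in Q[x]/(f).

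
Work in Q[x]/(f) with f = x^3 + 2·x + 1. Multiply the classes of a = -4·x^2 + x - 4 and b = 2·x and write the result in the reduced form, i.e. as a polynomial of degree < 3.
First multiply in Q[x] without reducing: a · b = -8·x^3 + 2·x^2 - 8·x. Now divide by f(x) = x^3 + 2·x + 1, eliminating the leading term at each step:
  leading term -8·x^3: subtract (-8)·f(x) = -8·x^3 - 16·x - 8, leaving 2·x^2 + 8·x + 8
The degree is now < 3, so this is the remainder. Hence a · b ≡ 2·x^2 + 8·x + 8 in Q[x]/(f).

Final answer: a · b ≡ 2·x^2 + 8·x + 8 (mod f(x))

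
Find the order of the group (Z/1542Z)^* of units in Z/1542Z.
(Z/1542Z)^* consists of the classes a with gcd(a, 1542) = 1, so its order is φ(1542). φ is multiplicative, with φ(p^e) = p^e − p^(e−1). Factorise 1542 = 2 · 3 · 257. Then
  φ(1542) = (2 − 1) · (3 − 1) · (257 − 1) = 1 · 2 · 256 = 512.
Thus |(Z/1542Z)^*| = 512.

Final answer: |(Z/1542Z)^*| = 512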